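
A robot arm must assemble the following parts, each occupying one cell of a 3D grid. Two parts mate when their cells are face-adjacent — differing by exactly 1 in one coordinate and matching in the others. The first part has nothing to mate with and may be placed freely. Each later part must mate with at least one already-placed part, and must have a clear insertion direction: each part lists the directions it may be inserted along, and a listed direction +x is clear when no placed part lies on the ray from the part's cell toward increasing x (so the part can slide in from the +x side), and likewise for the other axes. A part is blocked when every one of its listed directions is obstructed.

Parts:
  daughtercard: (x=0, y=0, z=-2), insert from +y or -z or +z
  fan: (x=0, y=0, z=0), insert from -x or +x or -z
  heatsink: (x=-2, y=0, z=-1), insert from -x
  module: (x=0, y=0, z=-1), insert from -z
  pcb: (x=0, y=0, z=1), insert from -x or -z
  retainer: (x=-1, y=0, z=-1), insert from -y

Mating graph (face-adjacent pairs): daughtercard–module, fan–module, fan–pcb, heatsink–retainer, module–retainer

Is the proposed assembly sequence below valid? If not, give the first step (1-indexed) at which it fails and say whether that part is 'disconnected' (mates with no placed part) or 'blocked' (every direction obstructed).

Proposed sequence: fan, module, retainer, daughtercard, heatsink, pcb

Valid

1. fan@(0, 0, 0) [-x clear] — {fan}
2. module@(0, 0, -1) [-z clear] — {fan, module}
3. retainer@(-1, 0, -1) [-y clear] — {fan, module, retainer}
4. daughtercard@(0, 0, -2) [+y clear] — {daughtercard, fan, module, retainer}
5. heatsink@(-2, 0, -1) [-x clear] — {daughtercard, fan, heatsink, module, retainer}
6. pcb@(0, 0, 1) [-x clear] — {daughtercard, fan, heatsink, module, pcb, retainer}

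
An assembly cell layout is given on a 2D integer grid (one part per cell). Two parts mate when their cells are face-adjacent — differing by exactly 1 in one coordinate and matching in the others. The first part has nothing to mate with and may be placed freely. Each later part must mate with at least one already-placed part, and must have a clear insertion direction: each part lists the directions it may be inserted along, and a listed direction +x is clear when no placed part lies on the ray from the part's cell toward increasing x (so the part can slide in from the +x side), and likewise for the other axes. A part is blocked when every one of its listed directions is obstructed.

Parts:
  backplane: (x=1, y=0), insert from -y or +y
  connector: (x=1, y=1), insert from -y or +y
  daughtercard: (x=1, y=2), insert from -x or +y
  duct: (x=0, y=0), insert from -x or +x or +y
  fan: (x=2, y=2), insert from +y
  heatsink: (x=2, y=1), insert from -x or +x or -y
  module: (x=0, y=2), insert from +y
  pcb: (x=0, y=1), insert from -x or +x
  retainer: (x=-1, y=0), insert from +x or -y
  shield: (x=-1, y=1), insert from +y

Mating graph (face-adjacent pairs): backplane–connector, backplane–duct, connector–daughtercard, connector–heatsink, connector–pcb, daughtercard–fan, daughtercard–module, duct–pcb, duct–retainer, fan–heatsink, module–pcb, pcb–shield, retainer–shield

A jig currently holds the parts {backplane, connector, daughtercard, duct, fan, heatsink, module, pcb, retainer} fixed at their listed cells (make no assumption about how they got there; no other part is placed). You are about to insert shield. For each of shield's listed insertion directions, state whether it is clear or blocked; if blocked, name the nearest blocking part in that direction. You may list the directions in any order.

+y: ray from shield(-1, 1) has no placed part ⇒ clear

+y: clear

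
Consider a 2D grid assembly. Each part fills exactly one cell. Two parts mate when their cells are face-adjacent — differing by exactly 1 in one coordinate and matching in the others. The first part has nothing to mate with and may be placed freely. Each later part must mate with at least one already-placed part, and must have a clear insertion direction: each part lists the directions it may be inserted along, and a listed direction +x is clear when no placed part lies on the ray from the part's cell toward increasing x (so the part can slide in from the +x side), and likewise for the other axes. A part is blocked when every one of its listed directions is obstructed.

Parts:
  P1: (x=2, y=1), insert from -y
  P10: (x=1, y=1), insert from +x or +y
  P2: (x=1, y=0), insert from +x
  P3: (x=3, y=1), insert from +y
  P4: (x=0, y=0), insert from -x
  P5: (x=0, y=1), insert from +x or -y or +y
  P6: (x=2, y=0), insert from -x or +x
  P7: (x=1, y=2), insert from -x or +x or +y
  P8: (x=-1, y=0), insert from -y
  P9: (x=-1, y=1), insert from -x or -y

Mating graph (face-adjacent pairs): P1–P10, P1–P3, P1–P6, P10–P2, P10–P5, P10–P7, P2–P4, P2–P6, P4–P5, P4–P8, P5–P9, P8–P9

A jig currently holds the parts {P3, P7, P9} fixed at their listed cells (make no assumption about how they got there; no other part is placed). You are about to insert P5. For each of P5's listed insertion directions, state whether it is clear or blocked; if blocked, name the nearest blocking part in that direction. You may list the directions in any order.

+x: nearest on ray is P3@(3, 1) ⇒ blocked
-y: ray from P5(0, 1) has no placed part ⇒ clear
+y: ray from P5(0, 1) has no placed part ⇒ clear

+x: blocked by P3; +y: clear; -y: clear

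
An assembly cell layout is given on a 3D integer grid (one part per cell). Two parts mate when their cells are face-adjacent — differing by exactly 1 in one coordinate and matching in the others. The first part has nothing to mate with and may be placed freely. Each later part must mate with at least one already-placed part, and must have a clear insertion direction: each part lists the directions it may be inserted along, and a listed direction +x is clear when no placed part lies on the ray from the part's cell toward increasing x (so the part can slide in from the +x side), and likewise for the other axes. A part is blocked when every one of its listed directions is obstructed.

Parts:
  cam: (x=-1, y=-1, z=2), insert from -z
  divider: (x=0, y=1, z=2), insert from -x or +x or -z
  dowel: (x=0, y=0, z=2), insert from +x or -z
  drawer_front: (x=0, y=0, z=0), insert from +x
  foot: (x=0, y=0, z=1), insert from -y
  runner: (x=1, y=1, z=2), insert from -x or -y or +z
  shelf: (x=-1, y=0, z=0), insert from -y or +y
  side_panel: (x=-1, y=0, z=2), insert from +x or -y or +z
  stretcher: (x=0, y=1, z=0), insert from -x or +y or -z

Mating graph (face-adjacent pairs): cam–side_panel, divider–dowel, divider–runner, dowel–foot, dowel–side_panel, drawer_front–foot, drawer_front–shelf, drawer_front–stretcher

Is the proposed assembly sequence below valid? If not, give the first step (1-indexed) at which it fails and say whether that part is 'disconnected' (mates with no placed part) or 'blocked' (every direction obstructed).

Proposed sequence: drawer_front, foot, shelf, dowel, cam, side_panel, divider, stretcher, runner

Invalid at step 5 (disconnected)

1. drawer_front@(0, 0, 0) [+x clear] — {drawer_front}
2. foot@(0, 0, 1) [-y clear] — {drawer_front, foot}
3. shelf@(-1, 0, 0) [-y clear] — {drawer_front, foot, shelf}
4. dowel@(0, 0, 2) [+x clear] — {dowel, drawer_front, foot, shelf}
5. cam@(-1, -1, 2) — no placed neighbour ⇒ disconnected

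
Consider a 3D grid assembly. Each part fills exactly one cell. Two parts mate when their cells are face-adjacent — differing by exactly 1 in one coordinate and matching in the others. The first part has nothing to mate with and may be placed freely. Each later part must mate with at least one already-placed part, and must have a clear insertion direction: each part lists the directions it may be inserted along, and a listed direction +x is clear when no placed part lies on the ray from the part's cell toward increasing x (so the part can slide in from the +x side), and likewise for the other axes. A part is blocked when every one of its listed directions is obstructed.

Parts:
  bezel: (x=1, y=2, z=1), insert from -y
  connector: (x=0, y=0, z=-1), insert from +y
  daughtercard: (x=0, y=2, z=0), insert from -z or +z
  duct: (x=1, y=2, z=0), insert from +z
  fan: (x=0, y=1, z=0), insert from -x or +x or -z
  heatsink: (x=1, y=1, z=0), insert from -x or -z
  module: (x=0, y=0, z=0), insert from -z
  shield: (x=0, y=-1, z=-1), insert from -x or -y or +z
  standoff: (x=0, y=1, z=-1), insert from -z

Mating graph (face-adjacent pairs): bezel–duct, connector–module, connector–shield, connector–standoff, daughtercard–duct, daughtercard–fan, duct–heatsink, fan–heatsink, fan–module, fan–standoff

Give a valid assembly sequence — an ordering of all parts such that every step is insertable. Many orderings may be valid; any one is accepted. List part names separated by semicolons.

duct; heatsink; fan; module; connector; shield; daughtercard; standoff; bezel

1. duct@(1, 2, 0) [+z clear] — {duct}
2. heatsink@(1, 1, 0) [-x clear] — {duct, heatsink}
3. fan@(0, 1, 0) [-x clear] — {duct, fan, heatsink}
4. module@(0, 0, 0) [-z clear] — {duct, fan, heatsink, module}
5. connector@(0, 0, -1) [+y clear] — {connector, duct, fan, heatsink, module}
6. shield@(0, -1, -1) [-x clear] — {connector, duct, fan, heatsink, module, shield}
7. daughtercard@(0, 2, 0) [-z clear] — {connector, daughtercard, duct, fan, heatsink, module, shield}
8. standoff@(0, 1, -1) [-z clear] — {connector, daughtercard, duct, fan, heatsink, module, shield, standoff}
9. bezel@(1, 2, 1) [-y clear] — {bezel, connector, daughtercard, duct, fan, heatsink, module, shield, standoff}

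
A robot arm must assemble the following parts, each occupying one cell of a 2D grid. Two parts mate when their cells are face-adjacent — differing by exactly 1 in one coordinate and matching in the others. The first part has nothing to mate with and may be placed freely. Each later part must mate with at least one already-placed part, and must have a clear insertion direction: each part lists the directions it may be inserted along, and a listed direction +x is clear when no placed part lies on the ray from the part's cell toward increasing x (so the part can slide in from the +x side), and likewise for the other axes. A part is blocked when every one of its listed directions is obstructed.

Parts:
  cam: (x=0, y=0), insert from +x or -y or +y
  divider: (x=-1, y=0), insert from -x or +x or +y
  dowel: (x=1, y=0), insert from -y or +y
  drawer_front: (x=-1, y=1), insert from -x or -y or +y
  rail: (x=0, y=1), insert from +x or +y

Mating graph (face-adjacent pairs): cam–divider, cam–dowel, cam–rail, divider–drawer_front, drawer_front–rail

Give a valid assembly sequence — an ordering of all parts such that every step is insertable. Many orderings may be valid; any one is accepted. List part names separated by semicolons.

rail; cam; divider; drawer_front; dowel

1. rail@(0, 1) [+x clear] — {rail}
2. cam@(0, 0) [+x clear] — {cam, rail}
3. divider@(-1, 0) [-x clear] — {cam, divider, rail}
4. drawer_front@(-1, 1) [-x clear] — {cam, divider, drawer_front, rail}
5. dowel@(1, 0) [-y clear] — {cam, divider, dowel, drawer_front, rail}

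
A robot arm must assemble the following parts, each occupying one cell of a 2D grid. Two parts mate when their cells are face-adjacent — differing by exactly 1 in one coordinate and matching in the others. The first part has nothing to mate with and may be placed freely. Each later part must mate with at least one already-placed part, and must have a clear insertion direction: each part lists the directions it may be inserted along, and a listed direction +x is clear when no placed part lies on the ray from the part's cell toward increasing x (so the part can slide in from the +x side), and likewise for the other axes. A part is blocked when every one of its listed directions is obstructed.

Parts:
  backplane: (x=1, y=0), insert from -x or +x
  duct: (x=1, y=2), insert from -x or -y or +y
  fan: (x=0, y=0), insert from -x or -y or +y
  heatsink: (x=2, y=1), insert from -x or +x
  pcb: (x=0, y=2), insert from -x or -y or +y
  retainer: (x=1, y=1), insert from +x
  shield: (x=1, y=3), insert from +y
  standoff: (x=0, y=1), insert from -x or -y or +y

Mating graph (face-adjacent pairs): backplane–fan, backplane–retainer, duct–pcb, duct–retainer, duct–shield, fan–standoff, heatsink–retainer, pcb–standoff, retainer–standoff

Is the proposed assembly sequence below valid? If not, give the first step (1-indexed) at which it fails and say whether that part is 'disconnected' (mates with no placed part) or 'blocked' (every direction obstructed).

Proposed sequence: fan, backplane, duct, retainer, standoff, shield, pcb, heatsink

Invalid at step 3 (disconnected)

1. fan@(0, 0) [-x clear] — {fan}
2. backplane@(1, 0) [+x clear] — {backplane, fan}
3. duct@(1, 2) — no placed neighbour ⇒ disconnected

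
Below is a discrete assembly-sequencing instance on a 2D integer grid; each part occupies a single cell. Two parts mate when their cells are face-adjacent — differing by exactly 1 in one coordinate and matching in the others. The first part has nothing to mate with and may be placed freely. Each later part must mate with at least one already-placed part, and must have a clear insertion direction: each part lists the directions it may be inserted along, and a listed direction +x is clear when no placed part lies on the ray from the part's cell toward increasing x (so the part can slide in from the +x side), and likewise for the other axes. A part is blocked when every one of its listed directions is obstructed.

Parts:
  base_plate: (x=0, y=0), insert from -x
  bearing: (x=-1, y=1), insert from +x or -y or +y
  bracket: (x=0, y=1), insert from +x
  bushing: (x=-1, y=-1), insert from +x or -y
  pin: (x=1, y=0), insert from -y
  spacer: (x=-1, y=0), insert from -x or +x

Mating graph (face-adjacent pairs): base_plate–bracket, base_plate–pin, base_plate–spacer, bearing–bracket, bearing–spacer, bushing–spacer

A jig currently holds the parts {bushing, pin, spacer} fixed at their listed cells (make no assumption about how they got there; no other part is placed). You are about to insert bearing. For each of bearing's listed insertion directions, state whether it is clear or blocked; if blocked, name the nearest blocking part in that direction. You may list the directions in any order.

+x: ray from bearing(-1, 1) has no placed part ⇒ clear
-y: nearest on ray is spacer@(-1, 0) ⇒ blocked
+y: ray from bearing(-1, 1) has no placed part ⇒ clear

+x: clear; +y: clear; -y: blocked by spacer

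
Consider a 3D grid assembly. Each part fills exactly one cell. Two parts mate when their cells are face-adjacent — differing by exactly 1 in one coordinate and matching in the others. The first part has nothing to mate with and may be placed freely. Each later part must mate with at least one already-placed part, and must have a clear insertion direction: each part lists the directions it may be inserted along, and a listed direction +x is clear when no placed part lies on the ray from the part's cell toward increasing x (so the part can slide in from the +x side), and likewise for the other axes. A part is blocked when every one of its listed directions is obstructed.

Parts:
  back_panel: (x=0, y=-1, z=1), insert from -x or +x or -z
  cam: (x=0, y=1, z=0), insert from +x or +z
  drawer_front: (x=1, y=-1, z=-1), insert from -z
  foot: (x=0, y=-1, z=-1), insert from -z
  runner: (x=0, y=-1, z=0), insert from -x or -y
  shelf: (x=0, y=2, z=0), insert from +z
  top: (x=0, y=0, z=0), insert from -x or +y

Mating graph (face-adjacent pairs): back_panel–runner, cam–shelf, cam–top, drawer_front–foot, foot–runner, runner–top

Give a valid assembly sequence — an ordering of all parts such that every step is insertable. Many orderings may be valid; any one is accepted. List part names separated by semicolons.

drawer_front; foot; runner; back_panel; top; cam; shelf

1. drawer_front@(1, -1, -1) [-z clear] — {drawer_front}
2. foot@(0, -1, -1) [-z clear] — {drawer_front, foot}
3. runner@(0, -1, 0) [-x clear] — {drawer_front, foot, runner}
4. back_panel@(0, -1, 1) [-x clear] — {back_panel, drawer_front, foot, runner}
5. top@(0, 0, 0) [-x clear] — {back_panel, drawer_front, foot, runner, top}
6. cam@(0, 1, 0) [+x clear] — {back_panel, cam, drawer_front, foot, runner, top}
7. shelf@(0, 2, 0) [+z clear] — {back_panel, cam, drawer_front, foot, runner, shelf, top}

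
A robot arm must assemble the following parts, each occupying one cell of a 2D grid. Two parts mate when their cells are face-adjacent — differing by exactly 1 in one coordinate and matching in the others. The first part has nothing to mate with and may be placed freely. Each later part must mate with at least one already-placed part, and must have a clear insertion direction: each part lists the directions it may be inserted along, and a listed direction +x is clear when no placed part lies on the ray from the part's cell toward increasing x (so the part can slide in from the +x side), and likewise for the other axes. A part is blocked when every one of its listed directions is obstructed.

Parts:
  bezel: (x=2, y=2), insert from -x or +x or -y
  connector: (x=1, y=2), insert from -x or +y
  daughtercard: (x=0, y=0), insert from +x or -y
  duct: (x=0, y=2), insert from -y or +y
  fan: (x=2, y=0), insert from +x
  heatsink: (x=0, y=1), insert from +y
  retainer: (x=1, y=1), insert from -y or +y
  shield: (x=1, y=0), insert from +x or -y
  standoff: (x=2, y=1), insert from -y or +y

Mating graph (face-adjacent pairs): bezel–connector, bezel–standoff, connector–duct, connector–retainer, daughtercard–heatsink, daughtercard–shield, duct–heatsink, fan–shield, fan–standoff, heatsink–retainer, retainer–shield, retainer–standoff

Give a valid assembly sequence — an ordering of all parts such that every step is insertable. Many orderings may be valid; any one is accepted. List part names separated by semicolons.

retainer; shield; fan; standoff; connector; heatsink; duct; daughtercard; bezel

1. retainer@(1, 1) [-y clear] — {retainer}
2. shield@(1, 0) [+x clear] — {retainer, shield}
3. fan@(2, 0) [+x clear] — {fan, retainer, shield}
4. standoff@(2, 1) [+y clear] — {fan, retainer, shield, standoff}
5. connector@(1, 2) [-x clear] — {connector, fan, retainer, shield, standoff}
6. heatsink@(0, 1) [+y clear] — {connector, fan, heatsink, retainer, shield, standoff}
7. duct@(0, 2) [+y clear] — {connector, duct, fan, heatsink, retainer, shield, standoff}
8. daughtercard@(0, 0) [-y clear] — {connector, daughtercard, duct, fan, heatsink, retainer, shield, standoff}
9. bezel@(2, 2) [+x clear] — {bezel, connector, daughtercard, duct, fan, heatsink, retainer, shield, standoff}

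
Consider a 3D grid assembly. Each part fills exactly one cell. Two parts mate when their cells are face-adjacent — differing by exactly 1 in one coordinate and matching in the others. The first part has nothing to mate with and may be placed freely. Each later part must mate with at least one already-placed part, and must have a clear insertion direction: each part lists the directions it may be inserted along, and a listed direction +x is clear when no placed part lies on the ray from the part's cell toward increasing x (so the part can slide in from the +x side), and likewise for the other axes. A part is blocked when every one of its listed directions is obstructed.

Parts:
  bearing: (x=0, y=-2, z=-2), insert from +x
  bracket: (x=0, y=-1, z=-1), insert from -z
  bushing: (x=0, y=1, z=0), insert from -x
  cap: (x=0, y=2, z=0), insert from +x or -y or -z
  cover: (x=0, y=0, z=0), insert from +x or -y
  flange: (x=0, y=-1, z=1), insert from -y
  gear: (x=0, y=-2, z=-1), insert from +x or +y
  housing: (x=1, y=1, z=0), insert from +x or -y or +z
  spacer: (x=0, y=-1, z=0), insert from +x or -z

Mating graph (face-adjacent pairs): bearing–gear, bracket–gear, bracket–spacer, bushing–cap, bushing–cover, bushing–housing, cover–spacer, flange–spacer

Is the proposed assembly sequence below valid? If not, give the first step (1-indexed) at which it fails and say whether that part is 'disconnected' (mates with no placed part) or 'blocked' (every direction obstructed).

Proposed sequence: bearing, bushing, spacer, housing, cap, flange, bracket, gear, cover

Invalid at step 2 (disconnected)

1. bearing@(0, -2, -2) [+x clear] — {bearing}
2. bushing@(0, 1, 0) — no placed neighbour ⇒ disconnected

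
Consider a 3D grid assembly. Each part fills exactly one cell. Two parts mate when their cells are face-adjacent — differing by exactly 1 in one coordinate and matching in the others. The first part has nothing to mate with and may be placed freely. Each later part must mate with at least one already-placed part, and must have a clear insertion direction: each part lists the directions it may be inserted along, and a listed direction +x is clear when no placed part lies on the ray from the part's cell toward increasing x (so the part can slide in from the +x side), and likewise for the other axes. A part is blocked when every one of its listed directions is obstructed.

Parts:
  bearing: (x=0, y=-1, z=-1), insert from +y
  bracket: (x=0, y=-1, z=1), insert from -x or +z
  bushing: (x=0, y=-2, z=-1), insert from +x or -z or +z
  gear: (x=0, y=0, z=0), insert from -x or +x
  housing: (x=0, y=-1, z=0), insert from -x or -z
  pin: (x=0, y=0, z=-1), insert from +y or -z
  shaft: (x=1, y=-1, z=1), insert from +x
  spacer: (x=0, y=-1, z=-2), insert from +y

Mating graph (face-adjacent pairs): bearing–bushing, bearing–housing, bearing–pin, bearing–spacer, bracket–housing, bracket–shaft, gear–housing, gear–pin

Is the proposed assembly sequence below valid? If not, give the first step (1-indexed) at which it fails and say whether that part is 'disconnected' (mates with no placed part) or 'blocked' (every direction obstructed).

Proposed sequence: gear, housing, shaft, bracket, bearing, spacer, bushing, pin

Invalid at step 3 (disconnected)

1. gear@(0, 0, 0) [-x clear] — {gear}
2. housing@(0, -1, 0) [-x clear] — {gear, housing}
3. shaft@(1, -1, 1) — no placed neighbour ⇒ disconnected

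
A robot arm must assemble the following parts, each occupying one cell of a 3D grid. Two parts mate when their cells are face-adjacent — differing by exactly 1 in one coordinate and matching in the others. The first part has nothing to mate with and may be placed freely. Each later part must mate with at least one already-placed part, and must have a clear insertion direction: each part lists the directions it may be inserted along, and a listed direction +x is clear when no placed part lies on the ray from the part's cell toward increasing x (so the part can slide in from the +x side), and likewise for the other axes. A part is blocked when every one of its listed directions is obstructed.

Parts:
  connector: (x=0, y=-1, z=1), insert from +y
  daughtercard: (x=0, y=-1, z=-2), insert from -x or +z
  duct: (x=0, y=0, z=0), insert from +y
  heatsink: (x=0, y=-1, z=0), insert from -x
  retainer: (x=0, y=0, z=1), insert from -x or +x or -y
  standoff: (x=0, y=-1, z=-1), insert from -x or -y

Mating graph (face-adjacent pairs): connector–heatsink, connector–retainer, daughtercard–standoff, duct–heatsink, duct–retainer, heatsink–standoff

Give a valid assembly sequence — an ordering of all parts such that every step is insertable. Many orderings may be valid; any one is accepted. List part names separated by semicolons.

daughtercard; standoff; heatsink; connector; retainer; duct

1. daughtercard@(0, -1, -2) [-x clear] — {daughtercard}
2. standoff@(0, -1, -1) [-x clear] — {daughtercard, standoff}
3. heatsink@(0, -1, 0) [-x clear] — {daughtercard, heatsink, standoff}
4. connector@(0, -1, 1) [+y clear] — {connector, daughtercard, heatsink, standoff}
5. retainer@(0, 0, 1) [-x clear] — {connector, daughtercard, heatsink, retainer, standoff}
6. duct@(0, 0, 0) [+y clear] — {connector, daughtercard, duct, heatsink, retainer, standoff}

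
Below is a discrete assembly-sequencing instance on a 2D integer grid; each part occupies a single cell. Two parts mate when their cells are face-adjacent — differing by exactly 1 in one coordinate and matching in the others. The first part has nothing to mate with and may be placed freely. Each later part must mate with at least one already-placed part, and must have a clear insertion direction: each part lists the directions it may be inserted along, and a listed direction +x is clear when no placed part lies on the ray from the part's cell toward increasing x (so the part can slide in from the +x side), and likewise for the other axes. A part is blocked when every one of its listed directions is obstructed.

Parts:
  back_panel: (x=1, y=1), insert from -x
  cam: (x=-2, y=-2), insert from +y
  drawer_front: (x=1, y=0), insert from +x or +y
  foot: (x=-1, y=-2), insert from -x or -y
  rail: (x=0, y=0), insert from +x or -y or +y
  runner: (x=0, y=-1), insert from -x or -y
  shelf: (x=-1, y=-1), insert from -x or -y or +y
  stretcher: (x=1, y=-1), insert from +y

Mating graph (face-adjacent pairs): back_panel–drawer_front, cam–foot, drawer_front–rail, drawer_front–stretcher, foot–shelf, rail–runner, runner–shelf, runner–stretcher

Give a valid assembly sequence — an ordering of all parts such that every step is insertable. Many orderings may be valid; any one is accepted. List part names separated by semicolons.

1. foot@(-1, -2) [-x clear] — {foot}
2. cam@(-2, -2) [+y clear] — {cam, foot}
3. shelf@(-1, -1) [-x clear] — {cam, foot, shelf}
4. runner@(0, -1) [-y clear] — {cam, foot, runner, shelf}
5. stretcher@(1, -1) [+y clear] — {cam, foot, runner, shelf, stretcher}
6. rail@(0, 0) [+x clear] — {cam, foot, rail, runner, shelf, stretcher}
7. drawer_front@(1, 0) [+x clear] — {cam, drawer_front, foot, rail, runner, shelf, stretcher}
8. back_panel@(1, 1) [-x clear] — {back_panel, cam, drawer_front, foot, rail, runner, shelf, stretcher}

foot; cam; shelf; runner; stretcher; rail; drawer_front; back_panel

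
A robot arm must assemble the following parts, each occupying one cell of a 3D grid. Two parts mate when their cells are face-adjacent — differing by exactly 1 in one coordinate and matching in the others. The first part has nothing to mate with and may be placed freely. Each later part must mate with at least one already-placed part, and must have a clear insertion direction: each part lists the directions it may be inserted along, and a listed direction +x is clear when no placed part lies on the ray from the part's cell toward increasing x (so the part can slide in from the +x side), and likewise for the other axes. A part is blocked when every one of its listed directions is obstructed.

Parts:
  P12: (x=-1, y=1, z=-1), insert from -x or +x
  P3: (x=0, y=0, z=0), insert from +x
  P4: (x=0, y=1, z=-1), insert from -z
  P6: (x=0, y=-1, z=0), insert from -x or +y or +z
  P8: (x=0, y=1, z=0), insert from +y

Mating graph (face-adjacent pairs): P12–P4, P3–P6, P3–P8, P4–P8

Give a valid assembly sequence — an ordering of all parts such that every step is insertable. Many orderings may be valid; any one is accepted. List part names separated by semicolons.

P8; P3; P6; P4; P12

1. P8@(0, 1, 0) [+y clear] — {P8}
2. P3@(0, 0, 0) [+x clear] — {P3, P8}
3. P6@(0, -1, 0) [-x clear] — {P3, P6, P8}
4. P4@(0, 1, -1) [-z clear] — {P3, P4, P6, P8}
5. P12@(-1, 1, -1) [-x clear] — {P12, P3, P4, P6, P8}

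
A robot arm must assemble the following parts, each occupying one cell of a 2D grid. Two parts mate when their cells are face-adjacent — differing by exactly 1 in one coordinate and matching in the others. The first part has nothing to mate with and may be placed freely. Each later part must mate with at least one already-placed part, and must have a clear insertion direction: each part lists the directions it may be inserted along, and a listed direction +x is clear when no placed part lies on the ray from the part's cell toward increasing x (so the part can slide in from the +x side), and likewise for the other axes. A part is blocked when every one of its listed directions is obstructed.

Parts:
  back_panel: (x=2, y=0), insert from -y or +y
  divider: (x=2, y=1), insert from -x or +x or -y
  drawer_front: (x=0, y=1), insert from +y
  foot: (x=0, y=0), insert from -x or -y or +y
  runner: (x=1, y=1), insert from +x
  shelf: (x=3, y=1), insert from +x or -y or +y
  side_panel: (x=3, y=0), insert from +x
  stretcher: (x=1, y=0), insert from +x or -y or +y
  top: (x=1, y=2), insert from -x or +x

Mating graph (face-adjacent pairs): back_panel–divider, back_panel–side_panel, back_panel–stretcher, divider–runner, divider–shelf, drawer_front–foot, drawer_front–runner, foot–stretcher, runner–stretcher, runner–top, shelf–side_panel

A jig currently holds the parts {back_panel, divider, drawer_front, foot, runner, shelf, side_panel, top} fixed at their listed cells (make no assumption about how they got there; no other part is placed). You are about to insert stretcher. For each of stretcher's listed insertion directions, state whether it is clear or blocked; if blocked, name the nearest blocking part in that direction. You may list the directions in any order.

+x: nearest on ray is back_panel@(2, 0) ⇒ blocked
-y: ray from stretcher(1, 0) has no placed part ⇒ clear
+y: nearest on ray is runner@(1, 1) ⇒ blocked

+x: blocked by back_panel; +y: blocked by runner; -y: clear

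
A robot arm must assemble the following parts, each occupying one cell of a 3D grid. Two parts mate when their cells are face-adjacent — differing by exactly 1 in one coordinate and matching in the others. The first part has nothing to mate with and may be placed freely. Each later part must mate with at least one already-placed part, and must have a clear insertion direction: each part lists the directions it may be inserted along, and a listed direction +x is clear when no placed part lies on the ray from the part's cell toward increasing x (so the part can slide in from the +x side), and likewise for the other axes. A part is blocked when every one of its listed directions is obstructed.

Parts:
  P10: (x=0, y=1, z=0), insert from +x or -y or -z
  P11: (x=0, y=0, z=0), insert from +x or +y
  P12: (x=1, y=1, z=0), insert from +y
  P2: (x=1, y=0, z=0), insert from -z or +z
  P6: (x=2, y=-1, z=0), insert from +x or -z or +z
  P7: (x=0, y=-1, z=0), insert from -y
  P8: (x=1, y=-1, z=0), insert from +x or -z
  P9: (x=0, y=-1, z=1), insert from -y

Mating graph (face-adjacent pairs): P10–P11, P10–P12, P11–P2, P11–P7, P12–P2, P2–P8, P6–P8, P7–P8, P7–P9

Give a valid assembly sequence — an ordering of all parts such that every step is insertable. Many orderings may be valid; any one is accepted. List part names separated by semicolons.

1. P2@(1, 0, 0) [-z clear] — {P2}
2. P8@(1, -1, 0) [+x clear] — {P2, P8}
3. P7@(0, -1, 0) [-y clear] — {P2, P7, P8}
4. P12@(1, 1, 0) [+y clear] — {P12, P2, P7, P8}
5. P6@(2, -1, 0) [+x clear] — {P12, P2, P6, P7, P8}
6. P11@(0, 0, 0) [+y clear] — {P11, P12, P2, P6, P7, P8}
7. P10@(0, 1, 0) [-z clear] — {P10, P11, P12, P2, P6, P7, P8}
8. P9@(0, -1, 1) [-y clear] — {P10, P11, P12, P2, P6, P7, P8, P9}

P2; P8; P7; P12; P6; P11; P10; P9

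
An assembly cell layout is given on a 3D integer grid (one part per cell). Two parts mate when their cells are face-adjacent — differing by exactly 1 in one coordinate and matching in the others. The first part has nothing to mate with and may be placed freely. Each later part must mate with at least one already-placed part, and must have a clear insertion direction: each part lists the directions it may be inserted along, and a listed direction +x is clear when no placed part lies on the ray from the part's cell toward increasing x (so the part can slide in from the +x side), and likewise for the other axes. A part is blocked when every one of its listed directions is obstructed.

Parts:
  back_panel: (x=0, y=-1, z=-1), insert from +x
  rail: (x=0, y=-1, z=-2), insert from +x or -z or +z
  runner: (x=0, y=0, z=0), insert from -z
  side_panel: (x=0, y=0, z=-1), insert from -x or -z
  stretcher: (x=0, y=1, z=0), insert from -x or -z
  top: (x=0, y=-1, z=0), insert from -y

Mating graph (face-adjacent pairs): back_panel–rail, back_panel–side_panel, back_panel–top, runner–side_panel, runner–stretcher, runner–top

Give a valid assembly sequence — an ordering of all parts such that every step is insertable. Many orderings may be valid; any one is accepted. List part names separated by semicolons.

stretcher; runner; side_panel; back_panel; top; rail

1. stretcher@(0, 1, 0) [-x clear] — {stretcher}
2. runner@(0, 0, 0) [-z clear] — {runner, stretcher}
3. side_panel@(0, 0, -1) [-x clear] — {runner, side_panel, stretcher}
4. back_panel@(0, -1, -1) [+x clear] — {back_panel, runner, side_panel, stretcher}
5. top@(0, -1, 0) [-y clear] — {back_panel, runner, side_panel, stretcher, top}
6. rail@(0, -1, -2) [+x clear] — {back_panel, rail, runner, side_panel, stretcher, top}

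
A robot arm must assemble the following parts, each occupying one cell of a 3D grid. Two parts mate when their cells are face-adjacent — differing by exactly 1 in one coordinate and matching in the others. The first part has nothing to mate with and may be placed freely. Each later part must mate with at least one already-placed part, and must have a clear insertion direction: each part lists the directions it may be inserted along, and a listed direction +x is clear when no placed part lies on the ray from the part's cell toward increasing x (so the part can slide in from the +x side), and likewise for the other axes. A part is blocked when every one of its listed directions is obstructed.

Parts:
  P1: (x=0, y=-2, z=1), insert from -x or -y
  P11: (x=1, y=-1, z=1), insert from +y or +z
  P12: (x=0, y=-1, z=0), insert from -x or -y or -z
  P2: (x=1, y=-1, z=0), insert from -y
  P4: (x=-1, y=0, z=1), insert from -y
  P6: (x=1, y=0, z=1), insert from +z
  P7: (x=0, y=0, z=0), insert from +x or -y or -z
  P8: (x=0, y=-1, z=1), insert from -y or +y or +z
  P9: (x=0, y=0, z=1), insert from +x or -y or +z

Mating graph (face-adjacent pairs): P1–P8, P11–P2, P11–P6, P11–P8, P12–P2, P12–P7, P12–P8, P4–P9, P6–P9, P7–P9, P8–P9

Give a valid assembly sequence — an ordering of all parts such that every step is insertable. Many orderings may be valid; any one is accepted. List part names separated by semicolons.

1. P9@(0, 0, 1) [+x clear] — {P9}
2. P6@(1, 0, 1) [+z clear] — {P6, P9}
3. P8@(0, -1, 1) [-y clear] — {P6, P8, P9}
4. P11@(1, -1, 1) [+z clear] — {P11, P6, P8, P9}
5. P12@(0, -1, 0) [-x clear] — {P11, P12, P6, P8, P9}
6. P2@(1, -1, 0) [-y clear] — {P11, P12, P2, P6, P8, P9}
7. P7@(0, 0, 0) [+x clear] — {P11, P12, P2, P6, P7, P8, P9}
8. P4@(-1, 0, 1) [-y clear] — {P11, P12, P2, P4, P6, P7, P8, P9}
9. P1@(0, -2, 1) [-x clear] — {P1, P11, P12, P2, P4, P6, P7, P8, P9}

P9; P6; P8; P11; P12; P2; P7; P4; P1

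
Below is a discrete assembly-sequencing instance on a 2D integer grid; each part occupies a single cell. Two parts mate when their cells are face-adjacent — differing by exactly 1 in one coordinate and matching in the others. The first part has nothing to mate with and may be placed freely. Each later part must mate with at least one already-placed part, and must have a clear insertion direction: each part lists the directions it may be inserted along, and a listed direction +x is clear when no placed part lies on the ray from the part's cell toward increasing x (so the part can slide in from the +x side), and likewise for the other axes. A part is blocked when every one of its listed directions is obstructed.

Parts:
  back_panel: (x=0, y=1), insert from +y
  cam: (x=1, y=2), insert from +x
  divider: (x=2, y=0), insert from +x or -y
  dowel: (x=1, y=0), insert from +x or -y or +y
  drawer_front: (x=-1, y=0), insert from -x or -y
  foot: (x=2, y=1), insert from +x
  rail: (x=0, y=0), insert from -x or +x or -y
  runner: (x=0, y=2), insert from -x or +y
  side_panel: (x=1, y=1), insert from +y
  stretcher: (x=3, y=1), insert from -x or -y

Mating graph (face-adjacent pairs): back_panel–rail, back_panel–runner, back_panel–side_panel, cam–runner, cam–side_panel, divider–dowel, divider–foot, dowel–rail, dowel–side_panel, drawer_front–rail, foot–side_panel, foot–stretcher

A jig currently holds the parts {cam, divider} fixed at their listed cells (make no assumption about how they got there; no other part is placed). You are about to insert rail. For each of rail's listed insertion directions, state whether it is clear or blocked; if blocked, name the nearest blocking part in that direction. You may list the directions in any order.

+x: blocked by divider; -x: clear; -y: clear

-x: ray from rail(0, 0) has no placed part ⇒ clear
+x: nearest on ray is divider@(2, 0) ⇒ blocked
-y: ray from rail(0, 0) has no placed part ⇒ clear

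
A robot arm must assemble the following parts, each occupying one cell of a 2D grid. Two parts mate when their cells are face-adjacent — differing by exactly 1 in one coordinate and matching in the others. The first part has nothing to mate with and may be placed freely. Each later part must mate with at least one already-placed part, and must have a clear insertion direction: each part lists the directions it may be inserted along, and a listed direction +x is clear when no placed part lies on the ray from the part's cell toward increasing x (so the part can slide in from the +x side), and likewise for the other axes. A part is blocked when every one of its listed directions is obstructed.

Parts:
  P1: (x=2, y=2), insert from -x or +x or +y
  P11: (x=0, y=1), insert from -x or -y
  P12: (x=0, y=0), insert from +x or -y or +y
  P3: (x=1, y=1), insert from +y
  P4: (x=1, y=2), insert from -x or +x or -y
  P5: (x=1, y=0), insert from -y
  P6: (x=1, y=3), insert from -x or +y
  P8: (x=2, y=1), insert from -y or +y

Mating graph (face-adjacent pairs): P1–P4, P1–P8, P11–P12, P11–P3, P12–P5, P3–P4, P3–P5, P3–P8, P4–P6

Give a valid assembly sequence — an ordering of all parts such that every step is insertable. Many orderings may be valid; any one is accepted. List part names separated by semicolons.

P12; P11; P5; P3; P8; P4; P6; P1

1. P12@(0, 0) [+x clear] — {P12}
2. P11@(0, 1) [-x clear] — {P11, P12}
3. P5@(1, 0) [-y clear] — {P11, P12, P5}
4. P3@(1, 1) [+y clear] — {P11, P12, P3, P5}
5. P8@(2, 1) [-y clear] — {P11, P12, P3, P5, P8}
6. P4@(1, 2) [-x clear] — {P11, P12, P3, P4, P5, P8}
7. P6@(1, 3) [-x clear] — {P11, P12, P3, P4, P5, P6, P8}
8. P1@(2, 2) [+x clear] — {P1, P11, P12, P3, P4, P5, P6, P8}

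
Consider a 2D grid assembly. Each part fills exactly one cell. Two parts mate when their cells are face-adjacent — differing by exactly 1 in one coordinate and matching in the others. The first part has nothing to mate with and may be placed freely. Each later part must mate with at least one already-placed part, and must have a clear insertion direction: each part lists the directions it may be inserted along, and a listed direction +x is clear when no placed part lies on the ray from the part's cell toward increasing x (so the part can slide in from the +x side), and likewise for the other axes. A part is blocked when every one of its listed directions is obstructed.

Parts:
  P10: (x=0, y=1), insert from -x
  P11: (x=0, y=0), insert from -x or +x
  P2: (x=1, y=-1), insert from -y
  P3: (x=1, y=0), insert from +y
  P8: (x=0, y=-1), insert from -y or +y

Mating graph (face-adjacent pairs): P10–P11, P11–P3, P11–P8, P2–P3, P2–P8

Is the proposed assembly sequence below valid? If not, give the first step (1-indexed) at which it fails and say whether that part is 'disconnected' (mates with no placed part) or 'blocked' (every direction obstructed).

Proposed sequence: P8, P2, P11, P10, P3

Valid

1. P8@(0, -1) [-y clear] — {P8}
2. P2@(1, -1) [-y clear] — {P2, P8}
3. P11@(0, 0) [-x clear] — {P11, P2, P8}
4. P10@(0, 1) [-x clear] — {P10, P11, P2, P8}
5. P3@(1, 0) [+y clear] — {P10, P11, P2, P3, P8}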